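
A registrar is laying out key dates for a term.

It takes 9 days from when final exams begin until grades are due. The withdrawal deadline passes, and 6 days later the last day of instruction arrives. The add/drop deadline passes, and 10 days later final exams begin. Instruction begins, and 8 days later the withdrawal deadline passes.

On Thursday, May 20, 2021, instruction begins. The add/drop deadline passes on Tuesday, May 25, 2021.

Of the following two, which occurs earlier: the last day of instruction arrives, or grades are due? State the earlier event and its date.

The last day of instruction arrives — Thursday, June 3, 2021

Instruction begins: May 20, 2021.
The withdrawal deadline passes: May 20, 2021 + 8 days = May 28, 2021.
The last day of instruction arrives: May 28, 2021 + 6 days = Jun 3, 2021.
The add/drop deadline passes: May 25, 2021.
Final exams begin: May 25, 2021 + 10 days = Jun 4, 2021.
Grades are due: Jun 4, 2021 + 9 days = Jun 13, 2021.
Comparing: the last day of instruction arrives on Jun 3, 2021 vs grades are due on Jun 13, 2021. Earlier: the last day of instruction arrives.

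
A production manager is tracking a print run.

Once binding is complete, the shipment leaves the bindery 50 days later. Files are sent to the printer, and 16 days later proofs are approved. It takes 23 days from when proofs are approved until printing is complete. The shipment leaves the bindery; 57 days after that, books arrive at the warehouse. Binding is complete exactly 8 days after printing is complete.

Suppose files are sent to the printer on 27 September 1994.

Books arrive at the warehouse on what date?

Files are sent to the printer: Sep 27, 1994.
Proofs are approved: Sep 27, 1994 + 16 days = Oct 13, 1994.
Printing is complete: Oct 13, 1994 + 23 days = Nov 5, 1994.
Binding is complete: Nov 5, 1994 + 8 days = Nov 13, 1994.
The shipment leaves the bindery: Nov 13, 1994 + 50 days = Jan 2, 1995.
Books arrive at the warehouse: Jan 2, 1995 + 57 days = Feb 28, 1995.

28 February 1995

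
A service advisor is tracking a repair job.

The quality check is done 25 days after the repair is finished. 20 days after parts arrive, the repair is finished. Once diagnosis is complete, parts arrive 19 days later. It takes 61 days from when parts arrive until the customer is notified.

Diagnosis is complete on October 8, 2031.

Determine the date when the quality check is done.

December 11, 2031

Diagnosis is complete: Oct 8, 2031.
Parts arrive: Oct 8, 2031 + 19 days = Oct 27, 2031.
The repair is finished: Oct 27, 2031 + 20 days = Nov 16, 2031.
The quality check is done: Nov 16, 2031 + 25 days = Dec 11, 2031.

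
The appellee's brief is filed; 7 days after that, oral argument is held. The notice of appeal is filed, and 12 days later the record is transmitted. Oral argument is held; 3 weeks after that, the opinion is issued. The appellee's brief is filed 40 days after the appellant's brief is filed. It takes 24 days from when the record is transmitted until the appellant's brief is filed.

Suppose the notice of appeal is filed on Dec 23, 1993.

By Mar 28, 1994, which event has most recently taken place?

Oral argument is held

The notice of appeal is filed: Dec 23, 1993.
The record is transmitted: Dec 23, 1993 + 12 days = Jan 4, 1994.
The appellant's brief is filed: Jan 4, 1994 + 24 days = Jan 28, 1994.
The appellee's brief is filed: Jan 28, 1994 + 40 days = Mar 9, 1994.
Oral argument is held: Mar 9, 1994 + 7 days = Mar 16, 1994.
The opinion is issued: Mar 16, 1994 + 3 weeks = Apr 6, 1994.
Mar 28, 1994 falls between when oral argument is held (Mar 16, 1994) and when the opinion is issued (Apr 6, 1994).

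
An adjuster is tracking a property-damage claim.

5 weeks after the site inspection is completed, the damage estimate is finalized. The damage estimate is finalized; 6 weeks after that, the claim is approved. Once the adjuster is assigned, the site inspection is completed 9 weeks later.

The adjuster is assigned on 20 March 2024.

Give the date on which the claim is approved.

The adjuster is assigned: Mar 20, 2024.
The site inspection is completed: Mar 20, 2024 + 9 weeks = May 22, 2024.
The damage estimate is finalized: May 22, 2024 + 5 weeks = Jun 26, 2024.
The claim is approved: Jun 26, 2024 + 6 weeks = Aug 7, 2024.

7 August 2024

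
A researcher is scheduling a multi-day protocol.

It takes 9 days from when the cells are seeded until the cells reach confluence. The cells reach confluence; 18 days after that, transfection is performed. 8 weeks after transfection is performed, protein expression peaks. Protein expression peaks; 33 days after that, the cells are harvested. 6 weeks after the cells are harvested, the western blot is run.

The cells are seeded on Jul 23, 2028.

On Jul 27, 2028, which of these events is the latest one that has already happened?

The cells are seeded

The cells are seeded: Jul 23, 2028.
The cells reach confluence: Jul 23, 2028 + 9 days = Aug 1, 2028.
Transfection is performed: Aug 1, 2028 + 18 days = Aug 19, 2028.
Protein expression peaks: Aug 19, 2028 + 8 weeks = Oct 14, 2028.
The cells are harvested: Oct 14, 2028 + 33 days = Nov 16, 2028.
The western blot is run: Nov 16, 2028 + 6 weeks = Dec 28, 2028.
Jul 27, 2028 falls between when the cells are seeded (Jul 23, 2028) and when the cells reach confluence (Aug 1, 2028).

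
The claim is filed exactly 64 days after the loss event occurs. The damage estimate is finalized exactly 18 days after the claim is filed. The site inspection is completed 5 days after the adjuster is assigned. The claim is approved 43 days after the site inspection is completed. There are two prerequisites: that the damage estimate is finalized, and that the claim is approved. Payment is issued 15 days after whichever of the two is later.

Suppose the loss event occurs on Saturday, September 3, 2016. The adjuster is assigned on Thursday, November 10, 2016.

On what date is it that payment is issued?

Thursday, January 12, 2017

The loss event occurs: Sep 3, 2016.
The claim is filed: Sep 3, 2016 + 64 days = Nov 6, 2016.
The damage estimate is finalized: Nov 6, 2016 + 18 days = Nov 24, 2016.
The adjuster is assigned: Nov 10, 2016.
The site inspection is completed: Nov 10, 2016 + 5 days = Nov 15, 2016.
The claim is approved: Nov 15, 2016 + 43 days = Dec 28, 2016.
Both prerequisites met — the damage estimate is finalized (Nov 24, 2016), the claim is approved (Dec 28, 2016); the later is Dec 28, 2016.
Payment is issued: Dec 28, 2016 + 15 days = Jan 12, 2017.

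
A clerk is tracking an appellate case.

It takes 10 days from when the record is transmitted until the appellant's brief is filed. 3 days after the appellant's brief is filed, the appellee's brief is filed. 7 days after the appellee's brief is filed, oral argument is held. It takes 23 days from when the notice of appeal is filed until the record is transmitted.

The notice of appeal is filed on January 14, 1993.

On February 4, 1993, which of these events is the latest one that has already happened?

The notice of appeal is filed

The notice of appeal is filed: Jan 14, 1993.
The record is transmitted: Jan 14, 1993 + 23 days = Feb 6, 1993.
The appellant's brief is filed: Feb 6, 1993 + 10 days = Feb 16, 1993.
The appellee's brief is filed: Feb 16, 1993 + 3 days = Feb 19, 1993.
Oral argument is held: Feb 19, 1993 + 7 days = Feb 26, 1993.
Feb 4, 1993 falls between when the notice of appeal is filed (Jan 14, 1993) and when the record is transmitted (Feb 6, 1993).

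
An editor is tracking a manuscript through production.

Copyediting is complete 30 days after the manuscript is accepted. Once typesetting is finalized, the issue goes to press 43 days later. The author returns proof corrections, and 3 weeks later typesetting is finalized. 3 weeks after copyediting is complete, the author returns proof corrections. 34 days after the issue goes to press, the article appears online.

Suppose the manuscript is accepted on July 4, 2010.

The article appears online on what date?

November 30, 2010

The manuscript is accepted: Jul 4, 2010.
Copyediting is complete: Jul 4, 2010 + 30 days = Aug 3, 2010.
The author returns proof corrections: Aug 3, 2010 + 3 weeks = Aug 24, 2010.
Typesetting is finalized: Aug 24, 2010 + 3 weeks = Sep 14, 2010.
The issue goes to press: Sep 14, 2010 + 43 days = Oct 27, 2010.
The article appears online: Oct 27, 2010 + 34 days = Nov 30, 2010.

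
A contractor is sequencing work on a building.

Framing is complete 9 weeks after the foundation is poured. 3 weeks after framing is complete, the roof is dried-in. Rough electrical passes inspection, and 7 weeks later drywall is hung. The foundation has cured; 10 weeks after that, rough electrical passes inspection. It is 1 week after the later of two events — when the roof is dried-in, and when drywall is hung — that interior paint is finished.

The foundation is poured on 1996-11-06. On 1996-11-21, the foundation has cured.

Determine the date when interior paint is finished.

1997-03-27

The foundation is poured: Nov 6, 1996.
Framing is complete: Nov 6, 1996 + 9 weeks = Jan 8, 1997.
The roof is dried-in: Jan 8, 1997 + 3 weeks = Jan 29, 1997.
The foundation has cured: Nov 21, 1996.
Rough electrical passes inspection: Nov 21, 1996 + 10 weeks = Jan 30, 1997.
Drywall is hung: Jan 30, 1997 + 7 weeks = Mar 20, 1997.
Both prerequisites met — the roof is dried-in (Jan 29, 1997), drywall is hung (Mar 20, 1997); the later is Mar 20, 1997.
Interior paint is finished: Mar 20, 1997 + 1 week = Mar 27, 1997.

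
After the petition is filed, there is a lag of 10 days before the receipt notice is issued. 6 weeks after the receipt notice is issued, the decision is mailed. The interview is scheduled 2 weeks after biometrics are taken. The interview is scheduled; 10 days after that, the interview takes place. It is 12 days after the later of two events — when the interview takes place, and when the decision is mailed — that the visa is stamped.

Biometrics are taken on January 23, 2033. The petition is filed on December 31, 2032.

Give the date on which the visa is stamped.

Biometrics are taken: Jan 23, 2033.
The interview is scheduled: Jan 23, 2033 + 2 weeks = Feb 6, 2033.
The interview takes place: Feb 6, 2033 + 10 days = Feb 16, 2033.
The petition is filed: Dec 31, 2032.
The receipt notice is issued: Dec 31, 2032 + 10 days = Jan 10, 2033.
The decision is mailed: Jan 10, 2033 + 6 weeks = Feb 21, 2033.
Both prerequisites met — the interview takes place (Feb 16, 2033), the decision is mailed (Feb 21, 2033); the later is Feb 21, 2033.
The visa is stamped: Feb 21, 2033 + 12 days = Mar 5, 2033.

March 5, 2033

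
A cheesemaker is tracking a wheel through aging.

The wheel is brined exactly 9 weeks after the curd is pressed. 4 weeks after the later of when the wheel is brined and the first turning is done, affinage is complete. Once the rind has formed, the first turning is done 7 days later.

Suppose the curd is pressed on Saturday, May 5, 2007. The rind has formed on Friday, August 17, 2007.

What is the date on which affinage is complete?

The curd is pressed: May 5, 2007.
The wheel is brined: May 5, 2007 + 9 weeks = Jul 7, 2007.
The rind has formed: Aug 17, 2007.
The first turning is done: Aug 17, 2007 + 7 days = Aug 24, 2007.
Both prerequisites met — the wheel is brined (Jul 7, 2007), the first turning is done (Aug 24, 2007); the later is Aug 24, 2007.
Affinage is complete: Aug 24, 2007 + 4 weeks = Sep 21, 2007.

Friday, September 21, 2007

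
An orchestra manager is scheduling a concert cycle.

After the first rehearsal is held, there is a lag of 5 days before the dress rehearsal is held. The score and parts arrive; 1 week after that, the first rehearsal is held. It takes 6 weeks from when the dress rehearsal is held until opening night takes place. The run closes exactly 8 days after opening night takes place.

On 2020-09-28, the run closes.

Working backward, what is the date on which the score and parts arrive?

2020-07-28

The run closes: Sep 28, 2020.
Opening night takes place: Sep 28, 2020 − 8 days = Sep 20, 2020.
The dress rehearsal is held: Sep 20, 2020 − 6 weeks = Aug 9, 2020.
The first rehearsal is held: Aug 9, 2020 − 5 days = Aug 4, 2020.
The score and parts arrive: Aug 4, 2020 − 1 week = Jul 28, 2020.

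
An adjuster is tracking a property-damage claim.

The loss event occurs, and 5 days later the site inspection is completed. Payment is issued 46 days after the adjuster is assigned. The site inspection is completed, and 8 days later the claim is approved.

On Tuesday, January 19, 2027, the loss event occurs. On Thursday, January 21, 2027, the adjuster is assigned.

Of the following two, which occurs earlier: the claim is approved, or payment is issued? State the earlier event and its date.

The loss event occurs: Jan 19, 2027.
The site inspection is completed: Jan 19, 2027 + 5 days = Jan 24, 2027.
The claim is approved: Jan 24, 2027 + 8 days = Feb 1, 2027.
The adjuster is assigned: Jan 21, 2027.
Payment is issued: Jan 21, 2027 + 46 days = Mar 8, 2027.
Comparing: the claim is approved on Feb 1, 2027 vs payment is issued on Mar 8, 2027. Earlier: the claim is approved.

The claim is approved — Monday, February 1, 2027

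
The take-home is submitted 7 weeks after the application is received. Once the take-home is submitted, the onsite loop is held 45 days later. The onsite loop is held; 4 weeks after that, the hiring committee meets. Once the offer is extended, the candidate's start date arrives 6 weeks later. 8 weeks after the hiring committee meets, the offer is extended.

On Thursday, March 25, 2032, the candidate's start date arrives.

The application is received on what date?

Monday, August 18, 2031

The candidate's start date arrives: Mar 25, 2032.
The offer is extended: Mar 25, 2032 − 6 weeks = Feb 12, 2032.
The hiring committee meets: Feb 12, 2032 − 8 weeks = Dec 18, 2031.
The onsite loop is held: Dec 18, 2031 − 4 weeks = Nov 20, 2031.
The take-home is submitted: Nov 20, 2031 − 45 days = Oct 6, 2031.
The application is received: Oct 6, 2031 − 7 weeks = Aug 18, 2031.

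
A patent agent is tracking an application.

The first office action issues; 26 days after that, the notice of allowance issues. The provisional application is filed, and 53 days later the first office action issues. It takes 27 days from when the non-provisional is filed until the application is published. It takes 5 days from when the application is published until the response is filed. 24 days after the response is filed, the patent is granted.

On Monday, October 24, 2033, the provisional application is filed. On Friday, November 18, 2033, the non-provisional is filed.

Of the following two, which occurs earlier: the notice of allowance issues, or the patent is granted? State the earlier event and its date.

The provisional application is filed: Oct 24, 2033.
The first office action issues: Oct 24, 2033 + 53 days = Dec 16, 2033.
The notice of allowance issues: Dec 16, 2033 + 26 days = Jan 11, 2034.
The non-provisional is filed: Nov 18, 2033.
The application is published: Nov 18, 2033 + 27 days = Dec 15, 2033.
The response is filed: Dec 15, 2033 + 5 days = Dec 20, 2033.
The patent is granted: Dec 20, 2033 + 24 days = Jan 13, 2034.
Comparing: the notice of allowance issues on Jan 11, 2034 vs the patent is granted on Jan 13, 2034. Earlier: the notice of allowance issues.

The notice of allowance issues — Wednesday, January 11, 2034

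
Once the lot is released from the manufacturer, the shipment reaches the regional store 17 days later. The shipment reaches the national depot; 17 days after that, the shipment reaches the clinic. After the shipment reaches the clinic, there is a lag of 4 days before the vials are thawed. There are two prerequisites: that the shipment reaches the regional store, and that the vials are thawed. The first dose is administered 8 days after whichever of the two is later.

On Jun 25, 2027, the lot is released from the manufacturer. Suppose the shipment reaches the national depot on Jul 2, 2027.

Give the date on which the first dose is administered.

Jul 31, 2027

The lot is released from the manufacturer: Jun 25, 2027.
The shipment reaches the regional store: Jun 25, 2027 + 17 days = Jul 12, 2027.
The shipment reaches the national depot: Jul 2, 2027.
The shipment reaches the clinic: Jul 2, 2027 + 17 days = Jul 19, 2027.
The vials are thawed: Jul 19, 2027 + 4 days = Jul 23, 2027.
Both prerequisites met — the shipment reaches the regional store (Jul 12, 2027), the vials are thawed (Jul 23, 2027); the later is Jul 23, 2027.
The first dose is administered: Jul 23, 2027 + 8 days = Jul 31, 2027.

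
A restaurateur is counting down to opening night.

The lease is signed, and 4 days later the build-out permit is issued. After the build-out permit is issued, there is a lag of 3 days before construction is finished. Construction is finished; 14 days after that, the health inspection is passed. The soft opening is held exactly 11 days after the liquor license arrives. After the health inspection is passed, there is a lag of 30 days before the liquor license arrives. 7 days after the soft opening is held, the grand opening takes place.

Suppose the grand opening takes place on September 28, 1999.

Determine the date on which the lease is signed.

July 21, 1999

The grand opening takes place: Sep 28, 1999.
The soft opening is held: Sep 28, 1999 − 7 days = Sep 21, 1999.
The liquor license arrives: Sep 21, 1999 − 11 days = Sep 10, 1999.
The health inspection is passed: Sep 10, 1999 − 30 days = Aug 11, 1999.
Construction is finished: Aug 11, 1999 − 14 days = Jul 28, 1999.
The build-out permit is issued: Jul 28, 1999 − 3 days = Jul 25, 1999.
The lease is signed: Jul 25, 1999 − 4 days = Jul 21, 1999.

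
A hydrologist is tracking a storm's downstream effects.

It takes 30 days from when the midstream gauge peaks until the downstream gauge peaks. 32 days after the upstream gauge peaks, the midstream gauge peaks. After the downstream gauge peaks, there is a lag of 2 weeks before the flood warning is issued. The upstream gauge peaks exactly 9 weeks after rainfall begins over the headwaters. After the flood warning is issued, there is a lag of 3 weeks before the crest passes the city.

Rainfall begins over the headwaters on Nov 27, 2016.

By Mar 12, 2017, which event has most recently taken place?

The midstream gauge peaks

Rainfall begins over the headwaters: Nov 27, 2016.
The upstream gauge peaks: Nov 27, 2016 + 9 weeks = Jan 29, 2017.
The midstream gauge peaks: Jan 29, 2017 + 32 days = Mar 2, 2017.
The downstream gauge peaks: Mar 2, 2017 + 30 days = Apr 1, 2017.
The flood warning is issued: Apr 1, 2017 + 2 weeks = Apr 15, 2017.
The crest passes the city: Apr 15, 2017 + 3 weeks = May 6, 2017.
Mar 12, 2017 falls between when the midstream gauge peaks (Mar 2, 2017) and when the downstream gauge peaks (Apr 1, 2017).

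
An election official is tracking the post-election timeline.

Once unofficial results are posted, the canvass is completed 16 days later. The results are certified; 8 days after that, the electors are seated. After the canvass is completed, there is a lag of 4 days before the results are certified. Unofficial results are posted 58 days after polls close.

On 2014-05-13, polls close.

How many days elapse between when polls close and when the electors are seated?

86 days

Causal path: polls close → unofficial results are posted → the canvass is completed → the results are certified → the electors are seated.
Total delay along the path: 58 + 16 + 4 + 8 = 86 days.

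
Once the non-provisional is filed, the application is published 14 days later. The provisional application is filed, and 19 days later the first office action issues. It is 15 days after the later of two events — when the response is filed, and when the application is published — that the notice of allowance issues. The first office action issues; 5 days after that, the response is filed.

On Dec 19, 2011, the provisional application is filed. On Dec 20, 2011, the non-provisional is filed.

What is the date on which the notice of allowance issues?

The provisional application is filed: Dec 19, 2011.
The first office action issues: Dec 19, 2011 + 19 days = Jan 7, 2012.
The response is filed: Jan 7, 2012 + 5 days = Jan 12, 2012.
The non-provisional is filed: Dec 20, 2011.
The application is published: Dec 20, 2011 + 14 days = Jan 3, 2012.
Both prerequisites met — the response is filed (Jan 12, 2012), the application is published (Jan 3, 2012); the later is Jan 12, 2012.
The notice of allowance issues: Jan 12, 2012 + 15 days = Jan 27, 2012.

Jan 27, 2012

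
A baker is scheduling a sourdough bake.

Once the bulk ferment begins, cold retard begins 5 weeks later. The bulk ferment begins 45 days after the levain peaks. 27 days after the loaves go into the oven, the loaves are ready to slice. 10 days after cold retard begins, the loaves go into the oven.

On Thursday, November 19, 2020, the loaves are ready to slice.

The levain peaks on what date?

Saturday, July 25, 2020

The loaves are ready to slice: Nov 19, 2020.
The loaves go into the oven: Nov 19, 2020 − 27 days = Oct 23, 2020.
Cold retard begins: Oct 23, 2020 − 10 days = Oct 13, 2020.
The bulk ferment begins: Oct 13, 2020 − 5 weeks = Sep 8, 2020.
The levain peaks: Sep 8, 2020 − 45 days = Jul 25, 2020.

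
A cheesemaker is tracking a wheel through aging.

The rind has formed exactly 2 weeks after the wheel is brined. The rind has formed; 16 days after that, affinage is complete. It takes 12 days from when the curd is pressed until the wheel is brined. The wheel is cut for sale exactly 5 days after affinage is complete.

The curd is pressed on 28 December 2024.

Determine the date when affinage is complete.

8 February 2025

The curd is pressed: Dec 28, 2024.
The wheel is brined: Dec 28, 2024 + 12 days = Jan 9, 2025.
The rind has formed: Jan 9, 2025 + 2 weeks = Jan 23, 2025.
Affinage is complete: Jan 23, 2025 + 16 days = Feb 8, 2025.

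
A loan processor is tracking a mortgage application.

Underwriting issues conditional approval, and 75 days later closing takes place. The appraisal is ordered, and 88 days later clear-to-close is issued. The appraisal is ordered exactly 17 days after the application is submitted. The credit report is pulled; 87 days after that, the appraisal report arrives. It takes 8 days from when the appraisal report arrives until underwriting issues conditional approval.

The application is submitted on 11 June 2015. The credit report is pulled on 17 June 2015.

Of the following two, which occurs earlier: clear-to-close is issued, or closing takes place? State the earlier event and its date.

The application is submitted: Jun 11, 2015.
The appraisal is ordered: Jun 11, 2015 + 17 days = Jun 28, 2015.
Clear-to-close is issued: Jun 28, 2015 + 88 days = Sep 24, 2015.
The credit report is pulled: Jun 17, 2015.
The appraisal report arrives: Jun 17, 2015 + 87 days = Sep 12, 2015.
Underwriting issues conditional approval: Sep 12, 2015 + 8 days = Sep 20, 2015.
Closing takes place: Sep 20, 2015 + 75 days = Dec 4, 2015.
Comparing: clear-to-close is issued on Sep 24, 2015 vs closing takes place on Dec 4, 2015. Earlier: clear-to-close is issued.

Clear-to-close is issued — 24 September 2015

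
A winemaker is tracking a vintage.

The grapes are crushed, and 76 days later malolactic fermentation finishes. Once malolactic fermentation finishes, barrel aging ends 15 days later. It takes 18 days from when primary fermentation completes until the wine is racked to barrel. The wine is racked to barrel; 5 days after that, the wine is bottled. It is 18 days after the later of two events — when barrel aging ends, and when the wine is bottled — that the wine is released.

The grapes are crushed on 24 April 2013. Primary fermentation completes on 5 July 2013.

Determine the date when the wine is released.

The grapes are crushed: Apr 24, 2013.
Malolactic fermentation finishes: Apr 24, 2013 + 76 days = Jul 9, 2013.
Barrel aging ends: Jul 9, 2013 + 15 days = Jul 24, 2013.
Primary fermentation completes: Jul 5, 2013.
The wine is racked to barrel: Jul 5, 2013 + 18 days = Jul 23, 2013.
The wine is bottled: Jul 23, 2013 + 5 days = Jul 28, 2013.
Both prerequisites met — barrel aging ends (Jul 24, 2013), the wine is bottled (Jul 28, 2013); the later is Jul 28, 2013.
The wine is released: Jul 28, 2013 + 18 days = Aug 15, 2013.

15 August 2013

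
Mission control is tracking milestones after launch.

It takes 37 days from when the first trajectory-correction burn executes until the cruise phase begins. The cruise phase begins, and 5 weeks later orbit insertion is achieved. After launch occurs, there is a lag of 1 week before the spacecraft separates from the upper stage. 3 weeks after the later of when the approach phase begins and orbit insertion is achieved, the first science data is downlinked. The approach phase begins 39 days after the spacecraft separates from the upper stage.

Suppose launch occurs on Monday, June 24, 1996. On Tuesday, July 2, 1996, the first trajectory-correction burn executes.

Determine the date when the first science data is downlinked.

Thursday, October 3, 1996

Launch occurs: Jun 24, 1996.
The spacecraft separates from the upper stage: Jun 24, 1996 + 1 week = Jul 1, 1996.
The approach phase begins: Jul 1, 1996 + 39 days = Aug 9, 1996.
The first trajectory-correction burn executes: Jul 2, 1996.
The cruise phase begins: Jul 2, 1996 + 37 days = Aug 8, 1996.
Orbit insertion is achieved: Aug 8, 1996 + 5 weeks = Sep 12, 1996.
Both prerequisites met — the approach phase begins (Aug 9, 1996), orbit insertion is achieved (Sep 12, 1996); the later is Sep 12, 1996.
The first science data is downlinked: Sep 12, 1996 + 3 weeks = Oct 3, 1996.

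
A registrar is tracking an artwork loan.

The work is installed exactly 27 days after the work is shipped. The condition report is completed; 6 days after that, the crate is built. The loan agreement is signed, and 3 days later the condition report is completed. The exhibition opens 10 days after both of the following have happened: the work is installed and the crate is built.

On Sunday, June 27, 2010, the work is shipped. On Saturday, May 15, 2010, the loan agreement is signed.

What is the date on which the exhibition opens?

The work is shipped: Jun 27, 2010.
The work is installed: Jun 27, 2010 + 27 days = Jul 24, 2010.
The loan agreement is signed: May 15, 2010.
The condition report is completed: May 15, 2010 + 3 days = May 18, 2010.
The crate is built: May 18, 2010 + 6 days = May 24, 2010.
Both prerequisites met — the work is installed (Jul 24, 2010), the crate is built (May 24, 2010); the later is Jul 24, 2010.
The exhibition opens: Jul 24, 2010 + 10 days = Aug 3, 2010.

Tuesday, August 3, 2010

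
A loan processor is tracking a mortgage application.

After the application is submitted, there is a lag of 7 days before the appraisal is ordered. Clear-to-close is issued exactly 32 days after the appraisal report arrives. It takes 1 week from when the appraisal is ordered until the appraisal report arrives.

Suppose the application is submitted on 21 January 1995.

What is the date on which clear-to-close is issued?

The application is submitted: Jan 21, 1995.
The appraisal is ordered: Jan 21, 1995 + 7 days = Jan 28, 1995.
The appraisal report arrives: Jan 28, 1995 + 1 week = Feb 4, 1995.
Clear-to-close is issued: Feb 4, 1995 + 32 days = Mar 8, 1995.

8 March 1995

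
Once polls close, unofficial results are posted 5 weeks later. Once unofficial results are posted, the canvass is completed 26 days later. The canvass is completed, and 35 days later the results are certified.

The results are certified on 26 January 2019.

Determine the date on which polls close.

22 October 2018

The results are certified: Jan 26, 2019.
The canvass is completed: Jan 26, 2019 − 35 days = Dec 22, 2018.
Unofficial results are posted: Dec 22, 2018 − 26 days = Nov 26, 2018.
Polls close: Nov 26, 2018 − 5 weeks = Oct 22, 2018.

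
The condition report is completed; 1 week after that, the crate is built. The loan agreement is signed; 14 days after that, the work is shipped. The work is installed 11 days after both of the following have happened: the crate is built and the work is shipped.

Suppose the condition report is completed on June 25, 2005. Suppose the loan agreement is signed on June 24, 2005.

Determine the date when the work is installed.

July 19, 2005

The condition report is completed: Jun 25, 2005.
The crate is built: Jun 25, 2005 + 1 week = Jul 2, 2005.
The loan agreement is signed: Jun 24, 2005.
The work is shipped: Jun 24, 2005 + 14 days = Jul 8, 2005.
Both prerequisites met — the crate is built (Jul 2, 2005), the work is shipped (Jul 8, 2005); the later is Jul 8, 2005.
The work is installed: Jul 8, 2005 + 11 days = Jul 19, 2005.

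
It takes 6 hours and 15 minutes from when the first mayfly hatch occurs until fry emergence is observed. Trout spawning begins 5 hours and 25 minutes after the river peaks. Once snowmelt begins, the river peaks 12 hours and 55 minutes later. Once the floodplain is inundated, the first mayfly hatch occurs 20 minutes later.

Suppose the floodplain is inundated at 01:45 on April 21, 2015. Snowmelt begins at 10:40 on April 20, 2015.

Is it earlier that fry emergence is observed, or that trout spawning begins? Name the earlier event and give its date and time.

Trout spawning begins — 05:00 on April 21, 2015

The floodplain is inundated: 01:45 Apr 21, 2015.
The first mayfly hatch occurs: 01:45 Apr 21, 2015 + 20m = 02:05 Apr 21, 2015.
Fry emergence is observed: 02:05 Apr 21, 2015 + 6h15m = 08:20 Apr 21, 2015.
Snowmelt begins: 10:40 Apr 20, 2015.
The river peaks: 10:40 Apr 20, 2015 + 12h55m = 23:35 Apr 20, 2015.
Trout spawning begins: 23:35 Apr 20, 2015 + 5h25m = 05:00 Apr 21, 2015.
Comparing: fry emergence is observed at 08:20 Apr 21, 2015 vs trout spawning begins at 05:00 Apr 21, 2015. Earlier: trout spawning begins.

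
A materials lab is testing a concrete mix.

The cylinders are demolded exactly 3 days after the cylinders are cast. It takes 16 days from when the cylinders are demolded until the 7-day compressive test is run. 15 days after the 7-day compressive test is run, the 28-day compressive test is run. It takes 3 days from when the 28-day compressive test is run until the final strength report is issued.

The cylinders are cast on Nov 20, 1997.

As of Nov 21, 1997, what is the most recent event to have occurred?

The cylinders are cast

The cylinders are cast: Nov 20, 1997.
The cylinders are demolded: Nov 20, 1997 + 3 days = Nov 23, 1997.
The 7-day compressive test is run: Nov 23, 1997 + 16 days = Dec 9, 1997.
The 28-day compressive test is run: Dec 9, 1997 + 15 days = Dec 24, 1997.
The final strength report is issued: Dec 24, 1997 + 3 days = Dec 27, 1997.
Nov 21, 1997 falls between when the cylinders are cast (Nov 20, 1997) and when the cylinders are demolded (Nov 23, 1997).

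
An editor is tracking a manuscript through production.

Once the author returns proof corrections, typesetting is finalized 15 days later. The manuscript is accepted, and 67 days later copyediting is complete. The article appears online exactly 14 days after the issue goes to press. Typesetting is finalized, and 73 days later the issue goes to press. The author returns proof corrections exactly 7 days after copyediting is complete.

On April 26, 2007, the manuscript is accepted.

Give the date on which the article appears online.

October 19, 2007

The manuscript is accepted: Apr 26, 2007.
Copyediting is complete: Apr 26, 2007 + 67 days = Jul 2, 2007.
The author returns proof corrections: Jul 2, 2007 + 7 days = Jul 9, 2007.
Typesetting is finalized: Jul 9, 2007 + 15 days = Jul 24, 2007.
The issue goes to press: Jul 24, 2007 + 73 days = Oct 5, 2007.
The article appears online: Oct 5, 2007 + 14 days = Oct 19, 2007.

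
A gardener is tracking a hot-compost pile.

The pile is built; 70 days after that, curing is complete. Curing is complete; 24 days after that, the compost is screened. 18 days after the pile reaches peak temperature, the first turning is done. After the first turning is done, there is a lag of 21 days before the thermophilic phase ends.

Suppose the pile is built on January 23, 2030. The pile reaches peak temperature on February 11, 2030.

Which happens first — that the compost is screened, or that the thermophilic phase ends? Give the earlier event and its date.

The thermophilic phase ends — March 22, 2030

The pile is built: Jan 23, 2030.
Curing is complete: Jan 23, 2030 + 70 days = Apr 3, 2030.
The compost is screened: Apr 3, 2030 + 24 days = Apr 27, 2030.
The pile reaches peak temperature: Feb 11, 2030.
The first turning is done: Feb 11, 2030 + 18 days = Mar 1, 2030.
The thermophilic phase ends: Mar 1, 2030 + 21 days = Mar 22, 2030.
Comparing: the compost is screened on Apr 27, 2030 vs the thermophilic phase ends on Mar 22, 2030. Earlier: the thermophilic phase ends.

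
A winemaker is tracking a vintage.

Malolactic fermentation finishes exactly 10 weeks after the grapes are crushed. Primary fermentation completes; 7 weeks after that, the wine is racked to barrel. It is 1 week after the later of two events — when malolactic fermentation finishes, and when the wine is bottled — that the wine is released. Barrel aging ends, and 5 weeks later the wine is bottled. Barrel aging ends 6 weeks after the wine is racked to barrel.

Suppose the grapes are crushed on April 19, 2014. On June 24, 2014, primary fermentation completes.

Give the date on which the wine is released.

The grapes are crushed: Apr 19, 2014.
Malolactic fermentation finishes: Apr 19, 2014 + 10 weeks = Jun 28, 2014.
Primary fermentation completes: Jun 24, 2014.
The wine is racked to barrel: Jun 24, 2014 + 7 weeks = Aug 12, 2014.
Barrel aging ends: Aug 12, 2014 + 6 weeks = Sep 23, 2014.
The wine is bottled: Sep 23, 2014 + 5 weeks = Oct 28, 2014.
Both prerequisites met — malolactic fermentation finishes (Jun 28, 2014), the wine is bottled (Oct 28, 2014); the later is Oct 28, 2014.
The wine is released: Oct 28, 2014 + 1 week = Nov 4, 2014.

November 4, 2014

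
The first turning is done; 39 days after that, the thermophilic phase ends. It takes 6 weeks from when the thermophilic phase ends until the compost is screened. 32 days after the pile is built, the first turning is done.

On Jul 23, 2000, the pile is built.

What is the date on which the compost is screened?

The pile is built: Jul 23, 2000.
The first turning is done: Jul 23, 2000 + 32 days = Aug 24, 2000.
The thermophilic phase ends: Aug 24, 2000 + 39 days = Oct 2, 2000.
The compost is screened: Oct 2, 2000 + 6 weeks = Nov 13, 2000.

Nov 13, 2000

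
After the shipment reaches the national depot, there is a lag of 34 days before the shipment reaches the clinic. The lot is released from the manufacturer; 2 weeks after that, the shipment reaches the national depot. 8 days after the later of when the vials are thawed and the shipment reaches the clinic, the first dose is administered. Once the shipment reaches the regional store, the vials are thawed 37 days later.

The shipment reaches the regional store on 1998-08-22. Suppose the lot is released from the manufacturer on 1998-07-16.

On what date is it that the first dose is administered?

The shipment reaches the regional store: Aug 22, 1998.
The vials are thawed: Aug 22, 1998 + 37 days = Sep 28, 1998.
The lot is released from the manufacturer: Jul 16, 1998.
The shipment reaches the national depot: Jul 16, 1998 + 2 weeks = Jul 30, 1998.
The shipment reaches the clinic: Jul 30, 1998 + 34 days = Sep 2, 1998.
Both prerequisites met — the vials are thawed (Sep 28, 1998), the shipment reaches the clinic (Sep 2, 1998); the later is Sep 28, 1998.
The first dose is administered: Sep 28, 1998 + 8 days = Oct 6, 1998.

1998-10-06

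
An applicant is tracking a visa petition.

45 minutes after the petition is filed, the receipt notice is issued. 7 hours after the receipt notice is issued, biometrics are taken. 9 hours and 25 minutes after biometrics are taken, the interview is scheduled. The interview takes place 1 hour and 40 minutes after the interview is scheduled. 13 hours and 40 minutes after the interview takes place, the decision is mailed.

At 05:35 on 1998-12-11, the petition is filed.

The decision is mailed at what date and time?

The petition is filed: 05:35 Dec 11, 1998.
The receipt notice is issued: 05:35 Dec 11, 1998 + 45m = 06:20 Dec 11, 1998.
Biometrics are taken: 06:20 Dec 11, 1998 + 7h = 13:20 Dec 11, 1998.
The interview is scheduled: 13:20 Dec 11, 1998 + 9h25m = 22:45 Dec 11, 1998.
The interview takes place: 22:45 Dec 11, 1998 + 1h40m = 00:25 Dec 12, 1998.
The decision is mailed: 00:25 Dec 12, 1998 + 13h40m = 14:05 Dec 12, 1998.

14:05 on 1998-12-12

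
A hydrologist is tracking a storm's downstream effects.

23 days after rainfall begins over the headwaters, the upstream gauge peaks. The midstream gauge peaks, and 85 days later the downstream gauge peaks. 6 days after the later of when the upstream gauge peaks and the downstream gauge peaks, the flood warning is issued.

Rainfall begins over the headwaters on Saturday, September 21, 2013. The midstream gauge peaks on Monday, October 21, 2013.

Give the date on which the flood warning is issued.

Rainfall begins over the headwaters: Sep 21, 2013.
The upstream gauge peaks: Sep 21, 2013 + 23 days = Oct 14, 2013.
The midstream gauge peaks: Oct 21, 2013.
The downstream gauge peaks: Oct 21, 2013 + 85 days = Jan 14, 2014.
Both prerequisites met — the upstream gauge peaks (Oct 14, 2013), the downstream gauge peaks (Jan 14, 2014); the later is Jan 14, 2014.
The flood warning is issued: Jan 14, 2014 + 6 days = Jan 20, 2014.

Monday, January 20, 2014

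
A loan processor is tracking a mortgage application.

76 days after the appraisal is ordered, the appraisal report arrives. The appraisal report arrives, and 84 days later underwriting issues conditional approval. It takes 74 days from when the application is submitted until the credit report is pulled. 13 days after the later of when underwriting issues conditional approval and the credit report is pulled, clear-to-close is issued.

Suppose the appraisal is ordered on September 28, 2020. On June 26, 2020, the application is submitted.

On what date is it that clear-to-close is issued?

The appraisal is ordered: Sep 28, 2020.
The appraisal report arrives: Sep 28, 2020 + 76 days = Dec 13, 2020.
Underwriting issues conditional approval: Dec 13, 2020 + 84 days = Mar 7, 2021.
The application is submitted: Jun 26, 2020.
The credit report is pulled: Jun 26, 2020 + 74 days = Sep 8, 2020.
Both prerequisites met — underwriting issues conditional approval (Mar 7, 2021), the credit report is pulled (Sep 8, 2020); the later is Mar 7, 2021.
Clear-to-close is issued: Mar 7, 2021 + 13 days = Mar 20, 2021.

March 20, 2021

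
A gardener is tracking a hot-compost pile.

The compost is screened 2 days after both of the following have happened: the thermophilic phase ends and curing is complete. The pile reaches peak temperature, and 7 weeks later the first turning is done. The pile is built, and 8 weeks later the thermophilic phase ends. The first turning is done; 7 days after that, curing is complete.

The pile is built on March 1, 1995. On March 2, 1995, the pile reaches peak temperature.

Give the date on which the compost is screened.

April 29, 1995

The pile is built: Mar 1, 1995.
The thermophilic phase ends: Mar 1, 1995 + 8 weeks = Apr 26, 1995.
The pile reaches peak temperature: Mar 2, 1995.
The first turning is done: Mar 2, 1995 + 7 weeks = Apr 20, 1995.
Curing is complete: Apr 20, 1995 + 7 days = Apr 27, 1995.
Both prerequisites met — the thermophilic phase ends (Apr 26, 1995), curing is complete (Apr 27, 1995); the later is Apr 27, 1995.
The compost is screened: Apr 27, 1995 + 2 days = Apr 29, 1995.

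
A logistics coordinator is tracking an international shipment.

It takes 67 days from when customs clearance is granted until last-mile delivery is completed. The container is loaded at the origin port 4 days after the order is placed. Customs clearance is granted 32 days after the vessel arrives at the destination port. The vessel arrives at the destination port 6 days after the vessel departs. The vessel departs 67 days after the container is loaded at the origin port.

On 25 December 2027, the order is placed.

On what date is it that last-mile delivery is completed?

18 June 2028

The order is placed: Dec 25, 2027.
The container is loaded at the origin port: Dec 25, 2027 + 4 days = Dec 29, 2027.
The vessel departs: Dec 29, 2027 + 67 days = Mar 5, 2028.
The vessel arrives at the destination port: Mar 5, 2028 + 6 days = Mar 11, 2028.
Customs clearance is granted: Mar 11, 2028 + 32 days = Apr 12, 2028.
Last-mile delivery is completed: Apr 12, 2028 + 67 days = Jun 18, 2028.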